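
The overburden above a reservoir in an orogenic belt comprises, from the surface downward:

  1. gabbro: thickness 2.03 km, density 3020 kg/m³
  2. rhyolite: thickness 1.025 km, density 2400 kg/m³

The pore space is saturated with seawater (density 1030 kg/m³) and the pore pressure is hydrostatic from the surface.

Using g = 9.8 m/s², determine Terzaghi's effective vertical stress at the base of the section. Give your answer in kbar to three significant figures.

0.534 kbar

Overburden (lithostatic) stress σ_v:
gabbro: 3020 kg/m³ × 9.8 m/s² × 2030 m = 6.008×10^7 Pa = 60.08 MPa
rhyolite: 2400 kg/m³ × 9.8 m/s² × 1025 m = 2.411×10^7 Pa = 24.11 MPa
Total = 60.08 + 24.11 = 84.188 MPa
Pore pressure P_p = 1030 kg/m³ × 9.8 m/s² × 3055 m = 3.084×10^7 Pa = 30.84 MPa
Effective stress σ' = σ_v − P_p = 84.19 − 30.84 = 53.351 MPa = 0.53351 kbar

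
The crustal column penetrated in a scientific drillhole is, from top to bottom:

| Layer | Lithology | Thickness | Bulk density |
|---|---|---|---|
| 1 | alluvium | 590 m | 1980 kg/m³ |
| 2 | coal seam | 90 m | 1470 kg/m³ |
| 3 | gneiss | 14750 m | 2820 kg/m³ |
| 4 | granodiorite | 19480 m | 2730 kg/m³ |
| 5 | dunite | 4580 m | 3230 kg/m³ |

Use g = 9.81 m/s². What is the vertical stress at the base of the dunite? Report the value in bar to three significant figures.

10900 bar

alluvium: 1980 kg/m³ × 9.81 m/s² × 590 m = 1.146×10^7 Pa = 114.6 bar
coal seam: 1470 kg/m³ × 9.81 m/s² × 90 m = 1.298×10^6 Pa = 12.98 bar
gneiss: 2820 kg/m³ × 9.81 m/s² × 14750 m = 4.080×10^8 Pa = 4080 bar
granodiorite: 2730 kg/m³ × 9.81 m/s² × 19480 m = 5.217×10^8 Pa = 5217 bar
dunite: 3230 kg/m³ × 9.81 m/s² × 4580 m = 1.451×10^8 Pa = 1451 bar
Total = 114.6 + 12.98 + 4080 + 5217 + 1451 = 10876 bar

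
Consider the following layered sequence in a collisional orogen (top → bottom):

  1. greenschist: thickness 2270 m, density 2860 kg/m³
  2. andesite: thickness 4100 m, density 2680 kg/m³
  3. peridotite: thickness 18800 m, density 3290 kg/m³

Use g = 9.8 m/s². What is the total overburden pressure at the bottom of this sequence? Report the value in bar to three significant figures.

greenschist: 2860 kg/m³ × 9.8 m/s² × 2270 m = 6.362×10^7 Pa = 636.2 bar
andesite: 2680 kg/m³ × 9.8 m/s² × 4100 m = 1.077×10^8 Pa = 1077 bar
peridotite: 3290 kg/m³ × 9.8 m/s² × 18800 m = 6.061×10^8 Pa = 6061 bar
Total = 636.2 + 1077 + 6061 = 7774.6 bar

7770 bar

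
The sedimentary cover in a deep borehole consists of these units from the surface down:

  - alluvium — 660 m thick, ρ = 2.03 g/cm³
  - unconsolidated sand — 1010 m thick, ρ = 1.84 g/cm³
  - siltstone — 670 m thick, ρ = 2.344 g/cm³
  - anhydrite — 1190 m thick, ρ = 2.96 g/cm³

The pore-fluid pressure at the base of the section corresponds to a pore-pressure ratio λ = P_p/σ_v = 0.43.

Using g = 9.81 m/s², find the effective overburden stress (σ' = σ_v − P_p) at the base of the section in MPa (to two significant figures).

Overburden (lithostatic) stress σ_v:
alluvium: 2030 kg/m³ × 9.81 m/s² × 660 m = 1.314×10^7 Pa = 13.14 MPa
unconsolidated sand: 1840 kg/m³ × 9.81 m/s² × 1010 m = 1.823×10^7 Pa = 18.23 MPa
siltstone: 2344 kg/m³ × 9.81 m/s² × 670 m = 1.541×10^7 Pa = 15.41 MPa
anhydrite: 2960 kg/m³ × 9.81 m/s² × 1190 m = 3.455×10^7 Pa = 34.55 MPa
Total = 13.14 + 18.23 + 15.41 + 34.55 = 81.335 MPa
Pore pressure P_p = λ·σ_v = 0.43 × 81.34 MPa = 34.97 MPa
Effective stress σ' = σ_v − P_p = 81.34 − 34.97 = 46.361 MPa

46 MPa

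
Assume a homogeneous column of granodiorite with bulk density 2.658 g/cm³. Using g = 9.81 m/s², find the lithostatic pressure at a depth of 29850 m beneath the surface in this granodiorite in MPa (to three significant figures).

granodiorite: 2658 kg/m³ × 9.81 m/s² × 29850 m = 7.783×10^8 Pa = 778.3 MPa

778 MPa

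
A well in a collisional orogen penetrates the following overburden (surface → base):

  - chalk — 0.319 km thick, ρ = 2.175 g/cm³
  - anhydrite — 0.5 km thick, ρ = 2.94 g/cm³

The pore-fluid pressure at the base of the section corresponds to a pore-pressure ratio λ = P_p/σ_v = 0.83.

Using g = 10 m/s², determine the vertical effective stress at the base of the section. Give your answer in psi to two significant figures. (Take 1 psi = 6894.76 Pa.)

530 psi

Overburden (lithostatic) stress σ_v:
chalk: 2175 kg/m³ × 10 m/s² × 319 m = 6.938×10^6 Pa = 6.938 MPa
anhydrite: 2940 kg/m³ × 10 m/s² × 500 m = 1.470×10^7 Pa = 14.70 MPa
Total = 6.938 + 14.70 = 21.638 MPa
Pore pressure P_p = λ·σ_v = 0.83 × 21.64 MPa = 17.96 MPa
Effective stress σ' = σ_v − P_p = 21.64 − 17.96 = 3.6785 MPa = 533.52 psi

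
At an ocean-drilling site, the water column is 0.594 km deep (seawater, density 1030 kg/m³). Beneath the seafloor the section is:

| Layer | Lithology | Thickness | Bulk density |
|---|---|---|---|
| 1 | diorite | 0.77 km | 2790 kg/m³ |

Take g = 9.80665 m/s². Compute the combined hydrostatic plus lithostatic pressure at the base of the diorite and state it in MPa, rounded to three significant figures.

seawater: 1030 kg/m³ × 9.80665 m/s² × 594 m = 6.000×10^6 Pa = 6.000 MPa
diorite: 2790 kg/m³ × 9.80665 m/s² × 770 m = 2.107×10^7 Pa = 21.07 MPa
Total = 6.000 + 21.07 = 27.068 MPa

27.1 MPa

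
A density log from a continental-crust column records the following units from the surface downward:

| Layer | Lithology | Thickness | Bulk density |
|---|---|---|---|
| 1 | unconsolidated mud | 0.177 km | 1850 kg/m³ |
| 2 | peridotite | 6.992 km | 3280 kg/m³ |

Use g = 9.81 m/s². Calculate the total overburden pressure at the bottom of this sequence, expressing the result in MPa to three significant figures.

unconsolidated mud: 1850 kg/m³ × 9.81 m/s² × 177 m = 3.212×10^6 Pa = 3.212 MPa
peridotite: 3280 kg/m³ × 9.81 m/s² × 6992 m = 2.250×10^8 Pa = 225.0 MPa
Total = 3.212 + 225.0 = 228.19 MPa

228 MPa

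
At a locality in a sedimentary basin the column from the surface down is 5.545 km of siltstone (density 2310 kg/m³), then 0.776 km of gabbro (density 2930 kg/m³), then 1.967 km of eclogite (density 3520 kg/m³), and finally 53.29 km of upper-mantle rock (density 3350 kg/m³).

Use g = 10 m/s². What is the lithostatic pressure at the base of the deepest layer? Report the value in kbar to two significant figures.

20 kbar

siltstone: 2310 kg/m³ × 10 m/s² × 5545 m = 1.281×10^8 Pa = 1.281 kbar
gabbro: 2930 kg/m³ × 10 m/s² × 776 m = 2.274×10^7 Pa = 0.2274 kbar
eclogite: 3520 kg/m³ × 10 m/s² × 1967 m = 6.924×10^7 Pa = 0.6924 kbar
upper-mantle rock: 3350 kg/m³ × 10 m/s² × 53290 m = 1.785×10^9 Pa = 17.85 kbar
Total = 1.281 + 0.2274 + 0.6924 + 17.85 = 20.053 kbar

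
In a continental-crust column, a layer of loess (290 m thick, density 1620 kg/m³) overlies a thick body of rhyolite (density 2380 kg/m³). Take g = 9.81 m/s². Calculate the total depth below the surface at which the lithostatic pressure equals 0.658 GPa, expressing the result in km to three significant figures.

Pressure at base of upper layers: 1620×9.81×290 = 4.609×10^6 Pa = 4.609×10^-3 GPa
Remaining pressure to be supplied by rhyolite: 6.580×10^8 − 4.609×10^6 = 6.534×10^8 Pa
Additional depth in rhyolite = 6.534×10^8 Pa / (2380 kg/m³ × 9.81 m/s²) = 27985 m
Total depth = 290 m + 27985 m = 28275 m
= 28.275 km

28.3 km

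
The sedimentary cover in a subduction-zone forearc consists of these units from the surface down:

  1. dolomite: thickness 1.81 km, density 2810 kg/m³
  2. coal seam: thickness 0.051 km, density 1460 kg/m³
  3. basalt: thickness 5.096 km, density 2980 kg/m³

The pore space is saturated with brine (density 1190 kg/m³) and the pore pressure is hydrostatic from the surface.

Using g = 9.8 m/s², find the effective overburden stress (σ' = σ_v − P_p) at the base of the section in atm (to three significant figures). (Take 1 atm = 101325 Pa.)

Overburden (lithostatic) stress σ_v:
dolomite: 2810 kg/m³ × 9.8 m/s² × 1810 m = 4.984×10^7 Pa = 49.84 MPa
coal seam: 1460 kg/m³ × 9.8 m/s² × 51 m = 7.297×10^5 Pa = 0.7297 MPa
basalt: 2980 kg/m³ × 9.8 m/s² × 5096 m = 1.488×10^8 Pa = 148.8 MPa
Total = 49.84 + 0.7297 + 148.8 = 199.40 MPa
Pore pressure P_p = 1190 kg/m³ × 9.8 m/s² × 6957 m = 8.113×10^7 Pa = 81.13 MPa
Effective stress σ' = σ_v − P_p = 199.4 − 81.13 = 118.26 MPa = 1167.2 atm

1170 atm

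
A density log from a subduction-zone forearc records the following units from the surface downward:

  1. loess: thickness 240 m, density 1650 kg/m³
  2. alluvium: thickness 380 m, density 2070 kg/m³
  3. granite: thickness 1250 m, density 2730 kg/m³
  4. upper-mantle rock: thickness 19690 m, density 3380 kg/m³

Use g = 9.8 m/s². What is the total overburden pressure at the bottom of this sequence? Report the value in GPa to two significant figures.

0.70 GPa

loess: 1650 kg/m³ × 9.8 m/s² × 240 m = 3.881×10^6 Pa = 3.881×10^-3 GPa
alluvium: 2070 kg/m³ × 9.8 m/s² × 380 m = 7.709×10^6 Pa = 7.709×10^-3 GPa
granite: 2730 kg/m³ × 9.8 m/s² × 1250 m = 3.344×10^7 Pa = 0.03344 GPa
upper-mantle rock: 3380 kg/m³ × 9.8 m/s² × 19690 m = 6.522×10^8 Pa = 0.6522 GPa
Total = 3.881×10^-3 + 7.709×10^-3 + 0.03344 + 0.6522 = 0.69724 GPa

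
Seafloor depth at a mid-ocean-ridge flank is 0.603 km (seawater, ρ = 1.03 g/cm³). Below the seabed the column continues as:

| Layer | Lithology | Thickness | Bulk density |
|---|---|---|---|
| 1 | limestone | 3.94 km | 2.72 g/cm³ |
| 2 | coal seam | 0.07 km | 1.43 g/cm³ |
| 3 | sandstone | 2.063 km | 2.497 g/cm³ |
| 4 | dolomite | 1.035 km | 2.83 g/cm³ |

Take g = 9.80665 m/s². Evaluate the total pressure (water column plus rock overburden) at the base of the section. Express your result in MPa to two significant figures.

190 MPa

seawater: 1030 kg/m³ × 9.80665 m/s² × 603 m = 6.091×10^6 Pa = 6.091 MPa
limestone: 2720 kg/m³ × 9.80665 m/s² × 3940 m = 1.051×10^8 Pa = 105.1 MPa
coal seam: 1430 kg/m³ × 9.80665 m/s² × 70 m = 9.816×10^5 Pa = 0.9816 MPa
sandstone: 2497 kg/m³ × 9.80665 m/s² × 2063 m = 5.052×10^7 Pa = 50.52 MPa
dolomite: 2830 kg/m³ × 9.80665 m/s² × 1035 m = 2.872×10^7 Pa = 28.72 MPa
Total = 6.091 + 105.1 + 0.9816 + 50.52 + 28.72 = 191.41 MPa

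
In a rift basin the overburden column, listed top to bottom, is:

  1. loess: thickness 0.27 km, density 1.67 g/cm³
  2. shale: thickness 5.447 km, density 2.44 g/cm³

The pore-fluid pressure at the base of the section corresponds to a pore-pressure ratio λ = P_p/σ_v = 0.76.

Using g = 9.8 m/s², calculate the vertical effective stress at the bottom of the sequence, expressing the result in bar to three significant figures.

Overburden (lithostatic) stress σ_v:
loess: 1670 kg/m³ × 9.8 m/s² × 270 m = 4.419×10^6 Pa = 4.419 MPa
shale: 2440 kg/m³ × 9.8 m/s² × 5447 m = 1.302×10^8 Pa = 130.2 MPa
Total = 4.419 + 130.2 = 134.67 MPa
Pore pressure P_p = λ·σ_v = 0.76 × 134.7 MPa = 102.3 MPa
Effective stress σ' = σ_v − P_p = 134.7 − 102.3 = 32.320 MPa = 323.20 bar

323 bar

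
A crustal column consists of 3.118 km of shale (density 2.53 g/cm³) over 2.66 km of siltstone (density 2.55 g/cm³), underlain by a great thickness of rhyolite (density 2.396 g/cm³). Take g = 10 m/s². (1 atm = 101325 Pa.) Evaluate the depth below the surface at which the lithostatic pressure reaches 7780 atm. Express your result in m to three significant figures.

Pressure at base of upper layers: 2530×10×3118 + 2550×10×2660 = 1.467×10^8 Pa = 1448 atm
Remaining pressure to be supplied by rhyolite: 7.883×10^8 − 1.467×10^8 = 6.416×10^8 Pa
Additional depth in rhyolite = 6.416×10^8 Pa / (2396 kg/m³ × 10 m/s²) = 26778 m
Total depth = 5778 m + 26778 m = 32556 m

32600 m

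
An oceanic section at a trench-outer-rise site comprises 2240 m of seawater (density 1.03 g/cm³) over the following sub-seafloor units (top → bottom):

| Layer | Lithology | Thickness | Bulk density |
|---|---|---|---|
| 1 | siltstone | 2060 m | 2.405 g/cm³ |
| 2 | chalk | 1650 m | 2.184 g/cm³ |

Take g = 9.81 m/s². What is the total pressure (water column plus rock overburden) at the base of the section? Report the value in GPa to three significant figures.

seawater: 1030 kg/m³ × 9.81 m/s² × 2240 m = 2.263×10^7 Pa = 0.02263 GPa
siltstone: 2405 kg/m³ × 9.81 m/s² × 2060 m = 4.860×10^7 Pa = 0.04860 GPa
chalk: 2184 kg/m³ × 9.81 m/s² × 1650 m = 3.535×10^7 Pa = 0.03535 GPa
Total = 0.02263 + 0.04860 + 0.03535 = 0.10659 GPa

0.107 GPa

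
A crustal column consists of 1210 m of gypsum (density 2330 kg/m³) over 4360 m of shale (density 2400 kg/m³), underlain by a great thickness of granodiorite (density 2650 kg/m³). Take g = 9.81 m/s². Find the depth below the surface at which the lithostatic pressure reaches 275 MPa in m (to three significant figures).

11100 m

Pressure at base of upper layers: 2330×9.81×1210 + 2400×9.81×4360 = 1.303×10^8 Pa = 130.3 MPa
Remaining pressure to be supplied by granodiorite: 2.750×10^8 − 1.303×10^8 = 1.447×10^8 Pa
Additional depth in granodiorite = 1.447×10^8 Pa / (2650 kg/m³ × 9.81 m/s²) = 5565.8 m
Total depth = 5570 m + 5565.8 m = 11136 m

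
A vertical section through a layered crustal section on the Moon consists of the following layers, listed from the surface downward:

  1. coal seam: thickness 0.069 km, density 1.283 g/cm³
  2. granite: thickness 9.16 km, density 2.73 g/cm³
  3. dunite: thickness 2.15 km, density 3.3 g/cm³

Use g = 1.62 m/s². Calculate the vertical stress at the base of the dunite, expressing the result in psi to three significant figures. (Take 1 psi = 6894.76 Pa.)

coal seam: 1283 kg/m³ × 1.62 m/s² × 69 m = 1.434×10^5 Pa = 20.80 psi
granite: 2730 kg/m³ × 1.62 m/s² × 9160 m = 4.051×10^7 Pa = 5876 psi
dunite: 3300 kg/m³ × 1.62 m/s² × 2150 m = 1.149×10^7 Pa = 1667 psi
Total = 20.80 + 5876 + 1667 = 7563.5 psi

7560 psi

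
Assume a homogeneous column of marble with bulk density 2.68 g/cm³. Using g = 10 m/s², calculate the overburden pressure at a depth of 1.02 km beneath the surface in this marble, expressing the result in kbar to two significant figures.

marble: 2680 kg/m³ × 10 m/s² × 1020 m = 2.734×10^7 Pa = 0.2734 kbar

0.27 kbar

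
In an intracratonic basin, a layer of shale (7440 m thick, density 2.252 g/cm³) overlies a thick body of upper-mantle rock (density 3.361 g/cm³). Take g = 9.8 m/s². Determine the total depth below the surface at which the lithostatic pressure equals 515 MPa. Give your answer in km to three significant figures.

18.1 km

Pressure at base of upper layers: 2252×9.8×7440 = 1.642×10^8 Pa = 164.2 MPa
Remaining pressure to be supplied by upper-mantle rock: 5.150×10^8 − 1.642×10^8 = 3.508×10^8 Pa
Additional depth in upper-mantle rock = 3.508×10^8 Pa / (3361 kg/m³ × 9.8 m/s²) = 10650 m
Total depth = 7440 m + 10650 m = 18090 m
= 18.090 km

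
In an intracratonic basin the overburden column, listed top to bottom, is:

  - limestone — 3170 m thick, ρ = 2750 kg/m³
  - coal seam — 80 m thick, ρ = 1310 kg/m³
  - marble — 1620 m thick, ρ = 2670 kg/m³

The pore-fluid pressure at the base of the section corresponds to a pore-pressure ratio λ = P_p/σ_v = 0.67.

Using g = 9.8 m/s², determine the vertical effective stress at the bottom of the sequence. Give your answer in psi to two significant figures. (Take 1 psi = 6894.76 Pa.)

Overburden (lithostatic) stress σ_v:
limestone: 2750 kg/m³ × 9.8 m/s² × 3170 m = 8.543×10^7 Pa = 85.43 MPa
coal seam: 1310 kg/m³ × 9.8 m/s² × 80 m = 1.027×10^6 Pa = 1.027 MPa
marble: 2670 kg/m³ × 9.8 m/s² × 1620 m = 4.239×10^7 Pa = 42.39 MPa
Total = 85.43 + 1.027 + 42.39 = 128.85 MPa
Pore pressure P_p = λ·σ_v = 0.67 × 128.8 MPa = 86.33 MPa
Effective stress σ' = σ_v − P_p = 128.8 − 86.33 = 42.520 MPa = 6167.0 psi

6200 psi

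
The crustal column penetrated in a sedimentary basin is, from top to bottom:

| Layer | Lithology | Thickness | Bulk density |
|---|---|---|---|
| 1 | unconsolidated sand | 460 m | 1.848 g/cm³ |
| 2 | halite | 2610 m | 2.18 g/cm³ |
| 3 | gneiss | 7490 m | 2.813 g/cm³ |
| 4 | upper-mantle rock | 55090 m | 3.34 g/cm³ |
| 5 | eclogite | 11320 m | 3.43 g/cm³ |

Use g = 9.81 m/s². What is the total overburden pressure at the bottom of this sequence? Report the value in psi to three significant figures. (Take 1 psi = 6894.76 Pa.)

unconsolidated sand: 1848 kg/m³ × 9.81 m/s² × 460 m = 8.339×10^6 Pa = 1210 psi
halite: 2180 kg/m³ × 9.81 m/s² × 2610 m = 5.582×10^7 Pa = 8096 psi
gneiss: 2813 kg/m³ × 9.81 m/s² × 7490 m = 2.067×10^8 Pa = 29978 psi
upper-mantle rock: 3340 kg/m³ × 9.81 m/s² × 55090 m = 1.805×10^9 Pa = 2.618×10^5 psi
eclogite: 3430 kg/m³ × 9.81 m/s² × 11320 m = 3.809×10^8 Pa = 55245 psi
Total = 1210 + 8096 + 29978 + 2.618×10^5 + 55245 = 3.5633×10^5 psi

356000 psi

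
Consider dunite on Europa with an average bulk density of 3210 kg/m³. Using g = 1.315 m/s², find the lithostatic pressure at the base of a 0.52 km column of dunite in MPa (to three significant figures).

dunite: 3210 kg/m³ × 1.315 m/s² × 520 m = 2.195×10^6 Pa = 2.195 MPa

2.19 MPa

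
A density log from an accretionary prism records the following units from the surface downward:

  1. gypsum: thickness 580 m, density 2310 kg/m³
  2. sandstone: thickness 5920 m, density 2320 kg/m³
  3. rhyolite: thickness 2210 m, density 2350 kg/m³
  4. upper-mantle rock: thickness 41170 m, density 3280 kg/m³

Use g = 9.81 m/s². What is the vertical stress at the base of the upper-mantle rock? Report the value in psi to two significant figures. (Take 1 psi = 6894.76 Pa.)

220000 psi

gypsum: 2310 kg/m³ × 9.81 m/s² × 580 m = 1.314×10^7 Pa = 1906 psi
sandstone: 2320 kg/m³ × 9.81 m/s² × 5920 m = 1.347×10^8 Pa = 19542 psi
rhyolite: 2350 kg/m³ × 9.81 m/s² × 2210 m = 5.095×10^7 Pa = 7389 psi
upper-mantle rock: 3280 kg/m³ × 9.81 m/s² × 41170 m = 1.325×10^9 Pa = 1.921×10^5 psi
Total = 1906 + 19542 + 7389 + 1.921×10^5 = 2.2097×10^5 psi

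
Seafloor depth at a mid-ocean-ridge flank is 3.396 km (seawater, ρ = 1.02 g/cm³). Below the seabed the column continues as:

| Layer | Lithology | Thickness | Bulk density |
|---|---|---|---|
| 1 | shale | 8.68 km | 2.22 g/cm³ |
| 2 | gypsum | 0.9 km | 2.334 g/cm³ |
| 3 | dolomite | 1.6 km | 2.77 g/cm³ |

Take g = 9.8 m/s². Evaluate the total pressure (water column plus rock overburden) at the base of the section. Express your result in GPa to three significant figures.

seawater: 1020 kg/m³ × 9.8 m/s² × 3396 m = 3.395×10^7 Pa = 0.03395 GPa
shale: 2220 kg/m³ × 9.8 m/s² × 8680 m = 1.888×10^8 Pa = 0.1888 GPa
gypsum: 2334 kg/m³ × 9.8 m/s² × 900 m = 2.059×10^7 Pa = 0.02059 GPa
dolomite: 2770 kg/m³ × 9.8 m/s² × 1600 m = 4.343×10^7 Pa = 0.04343 GPa
Total = 0.03395 + 0.1888 + 0.02059 + 0.04343 = 0.28681 GPa

0.287 GPa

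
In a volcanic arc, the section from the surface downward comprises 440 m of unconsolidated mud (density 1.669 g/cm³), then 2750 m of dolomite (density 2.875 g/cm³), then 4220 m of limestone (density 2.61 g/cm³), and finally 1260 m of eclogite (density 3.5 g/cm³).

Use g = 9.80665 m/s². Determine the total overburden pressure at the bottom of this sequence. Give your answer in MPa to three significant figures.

236 MPa

unconsolidated mud: 1669 kg/m³ × 9.80665 m/s² × 440 m = 7.202×10^6 Pa = 7.202 MPa
dolomite: 2875 kg/m³ × 9.80665 m/s² × 2750 m = 7.753×10^7 Pa = 77.53 MPa
limestone: 2610 kg/m³ × 9.80665 m/s² × 4220 m = 1.080×10^8 Pa = 108.0 MPa
eclogite: 3500 kg/m³ × 9.80665 m/s² × 1260 m = 4.325×10^7 Pa = 43.25 MPa
Total = 7.202 + 77.53 + 108.0 + 43.25 = 236.00 MPa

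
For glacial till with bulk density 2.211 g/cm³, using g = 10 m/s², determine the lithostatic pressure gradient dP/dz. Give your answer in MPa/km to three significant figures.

22.1 MPa/km

dP/dz = ρg = 2211 kg/m³ × 10 m/s² = 22110 Pa/m
= 22110 Pa/m × (1 MPa/km / 1000.0 Pa/m) = 22.110 MPa/km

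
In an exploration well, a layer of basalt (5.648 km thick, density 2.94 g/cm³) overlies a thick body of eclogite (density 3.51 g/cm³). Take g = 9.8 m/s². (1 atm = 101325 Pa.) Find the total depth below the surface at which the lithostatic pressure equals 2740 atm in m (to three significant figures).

Pressure at base of upper layers: 2940×9.8×5648 = 1.627×10^8 Pa = 1606 atm
Remaining pressure to be supplied by eclogite: 2.776×10^8 − 1.627×10^8 = 1.149×10^8 Pa
Additional depth in eclogite = 1.149×10^8 Pa / (3510 kg/m³ × 9.8 m/s²) = 3340.3 m
Total depth = 5648 m + 3340.3 m = 8988.3 m

8990 m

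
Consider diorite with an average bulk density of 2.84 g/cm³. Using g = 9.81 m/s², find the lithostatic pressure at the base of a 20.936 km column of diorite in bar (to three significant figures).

5830 bar

diorite: 2840 kg/m³ × 9.81 m/s² × 20936 m = 5.833×10^8 Pa = 5833 bar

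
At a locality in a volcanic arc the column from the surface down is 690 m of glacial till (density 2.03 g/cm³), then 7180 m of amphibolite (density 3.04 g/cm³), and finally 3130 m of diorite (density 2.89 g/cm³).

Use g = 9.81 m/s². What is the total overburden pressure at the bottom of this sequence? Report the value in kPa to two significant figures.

320000 kPa

glacial till: 2030 kg/m³ × 9.81 m/s² × 690 m = 1.374×10^7 Pa = 13741 kPa
amphibolite: 3040 kg/m³ × 9.81 m/s² × 7180 m = 2.141×10^8 Pa = 2.141×10^5 kPa
diorite: 2890 kg/m³ × 9.81 m/s² × 3130 m = 8.874×10^7 Pa = 88738 kPa
Total = 13741 + 2.141×10^5 + 88738 = 3.1660×10^5 kPa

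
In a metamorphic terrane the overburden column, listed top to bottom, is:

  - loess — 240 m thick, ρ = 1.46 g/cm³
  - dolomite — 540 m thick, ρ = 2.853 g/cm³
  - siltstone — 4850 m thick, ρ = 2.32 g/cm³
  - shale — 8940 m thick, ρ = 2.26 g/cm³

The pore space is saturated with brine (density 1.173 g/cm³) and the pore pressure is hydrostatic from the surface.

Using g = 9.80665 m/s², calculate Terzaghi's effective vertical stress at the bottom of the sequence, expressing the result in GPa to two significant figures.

Overburden (lithostatic) stress σ_v:
loess: 1460 kg/m³ × 9.80665 m/s² × 240 m = 3.436×10^6 Pa = 3.436 MPa
dolomite: 2853 kg/m³ × 9.80665 m/s² × 540 m = 1.511×10^7 Pa = 15.11 MPa
siltstone: 2320 kg/m³ × 9.80665 m/s² × 4850 m = 1.103×10^8 Pa = 110.3 MPa
shale: 2260 kg/m³ × 9.80665 m/s² × 8940 m = 1.981×10^8 Pa = 198.1 MPa
Total = 3.436 + 15.11 + 110.3 + 198.1 = 327.03 MPa
Pore pressure P_p = 1173 kg/m³ × 9.80665 m/s² × 14570 m = 1.676×10^8 Pa = 167.6 MPa
Effective stress σ' = σ_v − P_p = 327.0 − 167.6 = 159.42 MPa = 0.15942 GPa

0.16 GPa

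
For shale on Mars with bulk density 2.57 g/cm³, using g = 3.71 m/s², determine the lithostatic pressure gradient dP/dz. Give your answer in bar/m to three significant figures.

dP/dz = ρg = 2570 kg/m³ × 3.71 m/s² = 9534.7 Pa/m
= 9534.7 Pa/m × (1 bar/m / 1.0000×10^5 Pa/m) = 0.095347 bar/m

0.0953 bar/m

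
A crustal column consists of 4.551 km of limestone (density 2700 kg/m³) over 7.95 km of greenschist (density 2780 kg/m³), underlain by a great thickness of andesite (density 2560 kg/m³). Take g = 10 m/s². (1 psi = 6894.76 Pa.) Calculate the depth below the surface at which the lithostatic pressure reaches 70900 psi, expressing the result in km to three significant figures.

18.2 km

Pressure at base of upper layers: 2700×10×4551 + 2780×10×7950 = 3.439×10^8 Pa = 49877 psi
Remaining pressure to be supplied by andesite: 4.888×10^8 − 3.439×10^8 = 1.450×10^8 Pa
Additional depth in andesite = 1.450×10^8 Pa / (2560 kg/m³ × 10 m/s²) = 5662.2 m
Total depth = 12501 m + 5662.2 m = 18163 m
= 18.163 km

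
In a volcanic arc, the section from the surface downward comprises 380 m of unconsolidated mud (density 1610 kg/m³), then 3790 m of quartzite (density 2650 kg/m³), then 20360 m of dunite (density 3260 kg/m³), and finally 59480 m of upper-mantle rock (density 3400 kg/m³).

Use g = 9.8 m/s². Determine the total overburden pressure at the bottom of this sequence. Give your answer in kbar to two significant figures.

27 kbar

unconsolidated mud: 1610 kg/m³ × 9.8 m/s² × 380 m = 5.996×10^6 Pa = 0.05996 kbar
quartzite: 2650 kg/m³ × 9.8 m/s² × 3790 m = 9.843×10^7 Pa = 0.9843 kbar
dunite: 3260 kg/m³ × 9.8 m/s² × 20360 m = 6.505×10^8 Pa = 6.505 kbar
upper-mantle rock: 3400 kg/m³ × 9.8 m/s² × 59480 m = 1.982×10^9 Pa = 19.82 kbar
Total = 0.05996 + 0.9843 + 6.505 + 19.82 = 27.368 kbar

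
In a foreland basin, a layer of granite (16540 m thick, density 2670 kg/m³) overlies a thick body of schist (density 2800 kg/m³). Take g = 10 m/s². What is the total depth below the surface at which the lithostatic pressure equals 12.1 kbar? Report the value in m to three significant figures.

Pressure at base of upper layers: 2670×10×16540 = 4.416×10^8 Pa = 4.416 kbar
Remaining pressure to be supplied by schist: 1.210×10^9 − 4.416×10^8 = 7.684×10^8 Pa
Additional depth in schist = 7.684×10^8 Pa / (2800 kg/m³ × 10 m/s²) = 27442 m
Total depth = 16540 m + 27442 m = 43982 m

44000 m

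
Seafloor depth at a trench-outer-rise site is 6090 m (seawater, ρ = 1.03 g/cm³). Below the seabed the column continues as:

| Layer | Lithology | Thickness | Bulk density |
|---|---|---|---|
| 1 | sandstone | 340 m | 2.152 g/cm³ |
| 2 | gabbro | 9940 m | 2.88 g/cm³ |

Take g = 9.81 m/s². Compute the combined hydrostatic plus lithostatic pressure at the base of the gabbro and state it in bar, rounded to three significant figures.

3500 bar

seawater: 1030 kg/m³ × 9.81 m/s² × 6090 m = 6.154×10^7 Pa = 615.4 bar
sandstone: 2152 kg/m³ × 9.81 m/s² × 340 m = 7.178×10^6 Pa = 71.78 bar
gabbro: 2880 kg/m³ × 9.81 m/s² × 9940 m = 2.808×10^8 Pa = 2808 bar
Total = 615.4 + 71.78 + 2808 = 3495.5 bar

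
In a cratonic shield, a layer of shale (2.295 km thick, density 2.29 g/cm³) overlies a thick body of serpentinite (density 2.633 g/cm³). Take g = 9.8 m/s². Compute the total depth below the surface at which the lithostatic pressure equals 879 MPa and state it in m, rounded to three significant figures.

Pressure at base of upper layers: 2290×9.8×2295 = 5.150×10^7 Pa = 51.50 MPa
Remaining pressure to be supplied by serpentinite: 8.790×10^8 − 5.150×10^7 = 8.275×10^8 Pa
Additional depth in serpentinite = 8.275×10^8 Pa / (2633 kg/m³ × 9.8 m/s²) = 32069 m
Total depth = 2295 m + 32069 m = 34364 m

34400 m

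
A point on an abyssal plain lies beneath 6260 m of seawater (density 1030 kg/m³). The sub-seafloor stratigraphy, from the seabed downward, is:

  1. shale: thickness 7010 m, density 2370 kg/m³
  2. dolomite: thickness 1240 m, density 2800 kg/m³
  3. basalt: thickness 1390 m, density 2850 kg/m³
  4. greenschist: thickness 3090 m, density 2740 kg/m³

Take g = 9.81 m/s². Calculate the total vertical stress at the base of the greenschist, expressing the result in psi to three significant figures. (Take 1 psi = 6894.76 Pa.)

55400 psi

seawater: 1030 kg/m³ × 9.81 m/s² × 6260 m = 6.325×10^7 Pa = 9174 psi
shale: 2370 kg/m³ × 9.81 m/s² × 7010 m = 1.630×10^8 Pa = 23638 psi
dolomite: 2800 kg/m³ × 9.81 m/s² × 1240 m = 3.406×10^7 Pa = 4940 psi
basalt: 2850 kg/m³ × 9.81 m/s² × 1390 m = 3.886×10^7 Pa = 5637 psi
greenschist: 2740 kg/m³ × 9.81 m/s² × 3090 m = 8.306×10^7 Pa = 12046 psi
Total = 9174 + 23638 + 4940 + 5637 + 12046 = 55435 psi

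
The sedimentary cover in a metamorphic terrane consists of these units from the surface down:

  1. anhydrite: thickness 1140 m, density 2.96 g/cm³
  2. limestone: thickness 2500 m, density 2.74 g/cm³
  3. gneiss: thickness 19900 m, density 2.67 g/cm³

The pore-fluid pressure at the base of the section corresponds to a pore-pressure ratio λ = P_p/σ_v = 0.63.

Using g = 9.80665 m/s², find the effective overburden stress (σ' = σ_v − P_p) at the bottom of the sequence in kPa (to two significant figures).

Overburden (lithostatic) stress σ_v:
anhydrite: 2960 kg/m³ × 9.80665 m/s² × 1140 m = 3.309×10^7 Pa = 33.09 MPa
limestone: 2740 kg/m³ × 9.80665 m/s² × 2500 m = 6.718×10^7 Pa = 67.18 MPa
gneiss: 2670 kg/m³ × 9.80665 m/s² × 19900 m = 5.211×10^8 Pa = 521.1 MPa
Total = 33.09 + 67.18 + 521.1 = 621.32 MPa
Pore pressure P_p = λ·σ_v = 0.63 × 621.3 MPa = 391.4 MPa
Effective stress σ' = σ_v − P_p = 621.3 − 391.4 = 229.89 MPa = 2.2989×10^5 kPa

230000 kPa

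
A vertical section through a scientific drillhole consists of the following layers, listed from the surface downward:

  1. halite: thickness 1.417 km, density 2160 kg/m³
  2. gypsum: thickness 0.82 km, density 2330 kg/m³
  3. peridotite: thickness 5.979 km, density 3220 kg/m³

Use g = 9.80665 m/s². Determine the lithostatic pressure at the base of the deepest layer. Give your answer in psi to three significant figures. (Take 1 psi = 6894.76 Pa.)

34500 psi

halite: 2160 kg/m³ × 9.80665 m/s² × 1417 m = 3.002×10^7 Pa = 4353 psi
gypsum: 2330 kg/m³ × 9.80665 m/s² × 820 m = 1.874×10^7 Pa = 2718 psi
peridotite: 3220 kg/m³ × 9.80665 m/s² × 5979 m = 1.888×10^8 Pa = 27383 psi
Total = 4353 + 2718 + 27383 = 34454 psi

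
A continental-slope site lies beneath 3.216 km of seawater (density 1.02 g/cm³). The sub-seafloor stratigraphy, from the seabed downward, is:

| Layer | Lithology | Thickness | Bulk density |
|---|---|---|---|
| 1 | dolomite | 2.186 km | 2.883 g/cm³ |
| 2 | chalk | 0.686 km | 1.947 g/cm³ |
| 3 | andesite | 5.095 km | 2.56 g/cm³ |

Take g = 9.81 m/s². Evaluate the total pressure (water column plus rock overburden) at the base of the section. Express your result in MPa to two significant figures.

240 MPa

seawater: 1020 kg/m³ × 9.81 m/s² × 3216 m = 3.218×10^7 Pa = 32.18 MPa
dolomite: 2883 kg/m³ × 9.81 m/s² × 2186 m = 6.182×10^7 Pa = 61.82 MPa
chalk: 1947 kg/m³ × 9.81 m/s² × 686 m = 1.310×10^7 Pa = 13.10 MPa
andesite: 2560 kg/m³ × 9.81 m/s² × 5095 m = 1.280×10^8 Pa = 128.0 MPa
Total = 32.18 + 61.82 + 13.10 + 128.0 = 235.06 MPa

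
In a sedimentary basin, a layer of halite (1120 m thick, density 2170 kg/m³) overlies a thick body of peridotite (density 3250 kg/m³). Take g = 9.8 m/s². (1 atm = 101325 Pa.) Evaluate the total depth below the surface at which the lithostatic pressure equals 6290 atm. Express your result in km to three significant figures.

Pressure at base of upper layers: 2170×9.8×1120 = 2.382×10^7 Pa = 235.1 atm
Remaining pressure to be supplied by peridotite: 6.373×10^8 − 2.382×10^7 = 6.135×10^8 Pa
Additional depth in peridotite = 6.135×10^8 Pa / (3250 kg/m³ × 9.8 m/s²) = 19263 m
Total depth = 1120 m + 19263 m = 20383 m
= 20.383 km

20.4 km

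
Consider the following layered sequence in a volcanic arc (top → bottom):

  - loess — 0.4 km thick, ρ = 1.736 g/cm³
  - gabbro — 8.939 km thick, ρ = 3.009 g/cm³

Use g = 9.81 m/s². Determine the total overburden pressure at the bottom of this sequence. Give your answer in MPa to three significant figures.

loess: 1736 kg/m³ × 9.81 m/s² × 400 m = 6.812×10^6 Pa = 6.812 MPa
gabbro: 3009 kg/m³ × 9.81 m/s² × 8939 m = 2.639×10^8 Pa = 263.9 MPa
Total = 6.812 + 263.9 = 270.68 MPa

271 MPa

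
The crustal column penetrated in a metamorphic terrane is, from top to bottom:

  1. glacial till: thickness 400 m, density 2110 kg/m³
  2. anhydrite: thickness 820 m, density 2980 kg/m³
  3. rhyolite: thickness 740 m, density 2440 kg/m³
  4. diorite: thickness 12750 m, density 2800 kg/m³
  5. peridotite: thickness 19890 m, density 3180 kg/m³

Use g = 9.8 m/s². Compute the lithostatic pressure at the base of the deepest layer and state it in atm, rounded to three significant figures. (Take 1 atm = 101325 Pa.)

glacial till: 2110 kg/m³ × 9.8 m/s² × 400 m = 8.271×10^6 Pa = 81.63 atm
anhydrite: 2980 kg/m³ × 9.8 m/s² × 820 m = 2.395×10^7 Pa = 236.3 atm
rhyolite: 2440 kg/m³ × 9.8 m/s² × 740 m = 1.769×10^7 Pa = 174.6 atm
diorite: 2800 kg/m³ × 9.8 m/s² × 12750 m = 3.499×10^8 Pa = 3453 atm
peridotite: 3180 kg/m³ × 9.8 m/s² × 19890 m = 6.199×10^8 Pa = 6117 atm
Total = 81.63 + 236.3 + 174.6 + 3453 + 6117 = 10063 atm

10100 atm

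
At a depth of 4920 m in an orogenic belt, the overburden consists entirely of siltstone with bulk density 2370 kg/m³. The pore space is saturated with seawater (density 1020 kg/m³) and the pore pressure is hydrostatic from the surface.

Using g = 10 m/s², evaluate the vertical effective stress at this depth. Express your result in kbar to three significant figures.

0.664 kbar

Overburden (lithostatic) stress σ_v:
siltstone: 2370 kg/m³ × 10 m/s² × 4920 m = 1.166×10^8 Pa = 116.6 MPa
Pore pressure P_p = 1020 kg/m³ × 10 m/s² × 4920 m = 5.018×10^7 Pa = 50.18 MPa
Effective stress σ' = σ_v − P_p = 116.6 − 50.18 = 66.420 MPa = 0.66420 kbar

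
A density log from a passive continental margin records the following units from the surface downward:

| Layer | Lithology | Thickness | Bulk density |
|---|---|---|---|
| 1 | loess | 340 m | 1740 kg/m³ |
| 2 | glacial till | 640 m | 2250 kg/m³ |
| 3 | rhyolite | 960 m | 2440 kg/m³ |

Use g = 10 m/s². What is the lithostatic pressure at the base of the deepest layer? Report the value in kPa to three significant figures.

43700 kPa

loess: 1740 kg/m³ × 10 m/s² × 340 m = 5.916×10^6 Pa = 5916 kPa
glacial till: 2250 kg/m³ × 10 m/s² × 640 m = 1.440×10^7 Pa = 14400 kPa
rhyolite: 2440 kg/m³ × 10 m/s² × 960 m = 2.342×10^7 Pa = 23424 kPa
Total = 5916 + 14400 + 23424 = 43740 kPa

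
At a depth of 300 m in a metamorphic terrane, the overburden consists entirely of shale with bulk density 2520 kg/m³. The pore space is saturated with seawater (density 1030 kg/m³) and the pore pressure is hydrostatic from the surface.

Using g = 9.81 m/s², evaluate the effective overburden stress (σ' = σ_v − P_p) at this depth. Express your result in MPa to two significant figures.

4.4 MPa

Overburden (lithostatic) stress σ_v:
shale: 2520 kg/m³ × 9.81 m/s² × 300 m = 7.416×10^6 Pa = 7.416 MPa
Pore pressure P_p = 1030 kg/m³ × 9.81 m/s² × 300 m = 3.031×10^6 Pa = 3.031 MPa
Effective stress σ' = σ_v − P_p = 7.416 − 3.031 = 4.3851 MPa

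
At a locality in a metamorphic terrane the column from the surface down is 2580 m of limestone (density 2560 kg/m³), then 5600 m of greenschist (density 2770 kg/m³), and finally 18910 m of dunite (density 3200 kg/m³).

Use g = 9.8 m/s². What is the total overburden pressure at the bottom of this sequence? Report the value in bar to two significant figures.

limestone: 2560 kg/m³ × 9.8 m/s² × 2580 m = 6.473×10^7 Pa = 647.3 bar
greenschist: 2770 kg/m³ × 9.8 m/s² × 5600 m = 1.520×10^8 Pa = 1520 bar
dunite: 3200 kg/m³ × 9.8 m/s² × 18910 m = 5.930×10^8 Pa = 5930 bar
Total = 647.3 + 1520 + 5930 = 8097.6 bar

8100 bar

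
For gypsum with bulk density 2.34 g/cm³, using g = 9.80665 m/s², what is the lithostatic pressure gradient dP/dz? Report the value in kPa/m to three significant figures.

22.9 kPa/m

dP/dz = ρg = 2340 kg/m³ × 9.80665 m/s² = 22948 Pa/m
= 22948 Pa/m × (1 kPa/m / 1000.0 Pa/m) = 22.948 kPa/m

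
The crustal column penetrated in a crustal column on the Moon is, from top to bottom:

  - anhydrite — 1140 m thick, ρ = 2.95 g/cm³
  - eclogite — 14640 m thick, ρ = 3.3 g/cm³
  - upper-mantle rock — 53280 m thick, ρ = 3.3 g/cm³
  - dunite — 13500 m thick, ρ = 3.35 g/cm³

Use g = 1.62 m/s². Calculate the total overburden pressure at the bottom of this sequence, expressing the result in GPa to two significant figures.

0.44 GPa

anhydrite: 2950 kg/m³ × 1.62 m/s² × 1140 m = 5.448×10^6 Pa = 5.448×10^-3 GPa
eclogite: 3300 kg/m³ × 1.62 m/s² × 14640 m = 7.827×10^7 Pa = 0.07827 GPa
upper-mantle rock: 3300 kg/m³ × 1.62 m/s² × 53280 m = 2.848×10^8 Pa = 0.2848 GPa
dunite: 3350 kg/m³ × 1.62 m/s² × 13500 m = 7.326×10^7 Pa = 0.07326 GPa
Total = 5.448×10^-3 + 0.07827 + 0.2848 + 0.07326 = 0.44181 GPa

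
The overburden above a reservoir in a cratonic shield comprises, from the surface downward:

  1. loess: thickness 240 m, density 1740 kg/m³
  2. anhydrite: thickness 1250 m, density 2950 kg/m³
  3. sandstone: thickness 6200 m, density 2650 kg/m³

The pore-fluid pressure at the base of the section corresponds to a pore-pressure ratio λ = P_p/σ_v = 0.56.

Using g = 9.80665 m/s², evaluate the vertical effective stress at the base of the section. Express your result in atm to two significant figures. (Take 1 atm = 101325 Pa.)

Overburden (lithostatic) stress σ_v:
loess: 1740 kg/m³ × 9.80665 m/s² × 240 m = 4.095×10^6 Pa = 4.095 MPa
anhydrite: 2950 kg/m³ × 9.80665 m/s² × 1250 m = 3.616×10^7 Pa = 36.16 MPa
sandstone: 2650 kg/m³ × 9.80665 m/s² × 6200 m = 1.611×10^8 Pa = 161.1 MPa
Total = 4.095 + 36.16 + 161.1 = 201.38 MPa
Pore pressure P_p = λ·σ_v = 0.56 × 201.4 MPa = 112.8 MPa
Effective stress σ' = σ_v − P_p = 201.4 − 112.8 = 88.607 MPa = 874.49 atm

870 atm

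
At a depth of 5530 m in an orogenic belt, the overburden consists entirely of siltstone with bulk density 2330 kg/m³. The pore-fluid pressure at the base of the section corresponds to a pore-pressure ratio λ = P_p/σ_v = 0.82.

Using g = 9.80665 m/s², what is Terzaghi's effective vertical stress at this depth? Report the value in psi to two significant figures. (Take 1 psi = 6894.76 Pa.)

Overburden (lithostatic) stress σ_v:
siltstone: 2330 kg/m³ × 9.80665 m/s² × 5530 m = 1.264×10^8 Pa = 126.4 MPa
Pore pressure P_p = λ·σ_v = 0.82 × 126.4 MPa = 103.6 MPa
Effective stress σ' = σ_v − P_p = 126.4 − 103.6 = 22.744 MPa = 3298.8 psi

3300 psi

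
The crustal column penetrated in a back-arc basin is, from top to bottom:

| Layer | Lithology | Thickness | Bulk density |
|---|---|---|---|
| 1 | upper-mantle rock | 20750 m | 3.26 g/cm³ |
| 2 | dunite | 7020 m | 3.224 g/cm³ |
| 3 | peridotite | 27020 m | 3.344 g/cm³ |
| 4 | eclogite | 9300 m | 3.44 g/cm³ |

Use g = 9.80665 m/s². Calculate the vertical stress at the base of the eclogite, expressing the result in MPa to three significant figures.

2090 MPa

upper-mantle rock: 3260 kg/m³ × 9.80665 m/s² × 20750 m = 6.634×10^8 Pa = 663.4 MPa
dunite: 3224 kg/m³ × 9.80665 m/s² × 7020 m = 2.219×10^8 Pa = 221.9 MPa
peridotite: 3344 kg/m³ × 9.80665 m/s² × 27020 m = 8.861×10^8 Pa = 886.1 MPa
eclogite: 3440 kg/m³ × 9.80665 m/s² × 9300 m = 3.137×10^8 Pa = 313.7 MPa
Total = 663.4 + 221.9 + 886.1 + 313.7 = 2085.1 MPa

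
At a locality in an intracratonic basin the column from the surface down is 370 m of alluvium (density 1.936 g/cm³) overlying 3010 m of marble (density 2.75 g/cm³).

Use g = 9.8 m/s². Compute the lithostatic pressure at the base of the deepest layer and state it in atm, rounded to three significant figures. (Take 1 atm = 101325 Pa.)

870 atm

alluvium: 1936 kg/m³ × 9.8 m/s² × 370 m = 7.020×10^6 Pa = 69.28 atm
marble: 2750 kg/m³ × 9.8 m/s² × 3010 m = 8.112×10^7 Pa = 800.6 atm
Total = 69.28 + 800.6 = 869.87 atm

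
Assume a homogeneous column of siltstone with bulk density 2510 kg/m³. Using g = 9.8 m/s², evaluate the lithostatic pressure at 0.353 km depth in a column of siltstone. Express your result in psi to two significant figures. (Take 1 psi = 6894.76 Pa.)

1300 psi

siltstone: 2510 kg/m³ × 9.8 m/s² × 353 m = 8.683×10^6 Pa = 1259 psi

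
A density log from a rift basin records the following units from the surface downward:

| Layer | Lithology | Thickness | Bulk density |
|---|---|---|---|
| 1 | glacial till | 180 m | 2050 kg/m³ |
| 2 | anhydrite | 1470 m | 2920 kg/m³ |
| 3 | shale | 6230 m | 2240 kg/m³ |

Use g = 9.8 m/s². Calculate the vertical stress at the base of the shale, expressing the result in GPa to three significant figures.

glacial till: 2050 kg/m³ × 9.8 m/s² × 180 m = 3.616×10^6 Pa = 3.616×10^-3 GPa
anhydrite: 2920 kg/m³ × 9.8 m/s² × 1470 m = 4.207×10^7 Pa = 0.04207 GPa
shale: 2240 kg/m³ × 9.8 m/s² × 6230 m = 1.368×10^8 Pa = 0.1368 GPa
Total = 3.616×10^-3 + 0.04207 + 0.1368 = 0.18244 GPa

0.182 GPa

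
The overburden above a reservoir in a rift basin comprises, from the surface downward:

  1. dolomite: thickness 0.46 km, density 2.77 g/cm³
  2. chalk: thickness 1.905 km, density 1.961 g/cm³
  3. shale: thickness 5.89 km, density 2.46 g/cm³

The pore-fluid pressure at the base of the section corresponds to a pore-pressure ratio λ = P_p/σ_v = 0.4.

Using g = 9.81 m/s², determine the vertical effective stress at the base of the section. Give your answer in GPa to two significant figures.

0.11 GPa

Overburden (lithostatic) stress σ_v:
dolomite: 2770 kg/m³ × 9.81 m/s² × 460 m = 1.250×10^7 Pa = 12.50 MPa
chalk: 1961 kg/m³ × 9.81 m/s² × 1905 m = 3.665×10^7 Pa = 36.65 MPa
shale: 2460 kg/m³ × 9.81 m/s² × 5890 m = 1.421×10^8 Pa = 142.1 MPa
Total = 12.50 + 36.65 + 142.1 = 191.29 MPa
Pore pressure P_p = λ·σ_v = 0.4 × 191.3 MPa = 76.52 MPa
Effective stress σ' = σ_v − P_p = 191.3 − 76.52 = 114.77 MPa = 0.11477 GPa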